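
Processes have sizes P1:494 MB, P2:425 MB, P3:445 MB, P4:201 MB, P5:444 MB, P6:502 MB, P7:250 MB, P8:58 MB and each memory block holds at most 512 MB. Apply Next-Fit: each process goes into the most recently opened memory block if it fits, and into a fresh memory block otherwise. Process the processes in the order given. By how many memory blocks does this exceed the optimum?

Next-Fit: [494] [425] [445] [201] [444] [502] [250,58] → 7 memory blocks.
Total size 2819 MB; any packing needs at least ⌈2819/512⌉ = 6 memory blocks.
An optimal packing achieves that bound: [502] [494] [445,58] [444] [425] [250,201] → 6 memory blocks.
Excess: 7 − 6 = 1.

1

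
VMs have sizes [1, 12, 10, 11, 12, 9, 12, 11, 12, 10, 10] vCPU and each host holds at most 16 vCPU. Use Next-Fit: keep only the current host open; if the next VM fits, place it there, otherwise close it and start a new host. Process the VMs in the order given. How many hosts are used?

1 vCPU → host 1 (remaining 15 vCPU)
12 vCPU → host 1 (remaining 3 vCPU)
10 vCPU → host 2 (remaining 6 vCPU)
11 vCPU → host 3 (remaining 5 vCPU)
12 vCPU → host 4 (remaining 4 vCPU)
9 vCPU → host 5 (remaining 7 vCPU)
12 vCPU → host 6 (remaining 4 vCPU)
11 vCPU → host 7 (remaining 5 vCPU)
12 vCPU → host 8 (remaining 4 vCPU)
10 vCPU → host 9 (remaining 6 vCPU)
10 vCPU → host 10 (remaining 6 vCPU)

10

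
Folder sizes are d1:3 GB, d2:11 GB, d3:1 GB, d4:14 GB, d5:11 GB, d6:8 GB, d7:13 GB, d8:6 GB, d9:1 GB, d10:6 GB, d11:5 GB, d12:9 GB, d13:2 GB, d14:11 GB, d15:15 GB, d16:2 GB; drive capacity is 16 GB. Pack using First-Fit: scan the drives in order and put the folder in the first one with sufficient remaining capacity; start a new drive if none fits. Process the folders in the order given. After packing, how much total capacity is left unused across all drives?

10

drive 1: place d1 (3 GB), 13 GB left
drive 1: place d2 (11 GB), 2 GB left
drive 1: place d3 (1 GB), 1 GB left
drive 2: place d4 (14 GB), 2 GB left
drive 3: place d5 (11 GB), 5 GB left
drive 4: place d6 (8 GB), 8 GB left
drive 5: place d7 (13 GB), 3 GB left
drive 4: place d8 (6 GB), 2 GB left
drive 1: place d9 (1 GB), 0 GB left
drive 6: place d10 (6 GB), 10 GB left
drive 3: place d11 (5 GB), 0 GB left
drive 6: place d12 (9 GB), 1 GB left
drive 2: place d13 (2 GB), 0 GB left
drive 7: place d14 (11 GB), 5 GB left
drive 8: place d15 (15 GB), 1 GB left
drive 4: place d16 (2 GB), 0 GB left
8 drives × 16 GB = 128 GB; used 118 GB; unused 10 GB.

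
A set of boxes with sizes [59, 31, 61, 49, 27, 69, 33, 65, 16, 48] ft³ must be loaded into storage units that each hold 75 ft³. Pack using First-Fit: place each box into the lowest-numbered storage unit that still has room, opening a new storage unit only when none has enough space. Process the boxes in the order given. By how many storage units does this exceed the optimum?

1

First-Fit: [59,16] [31,27] [61] [49] [69] [33] [65] [48] → 8 storage units.
Total size 458 ft³; any packing needs at least ⌈458/75⌉ = 7 storage units.
An optimal packing achieves that bound: [69] [65] [61] [59,16] [49] [48,27] [33,31] → 7 storage units.
Excess: 8 − 7 = 1.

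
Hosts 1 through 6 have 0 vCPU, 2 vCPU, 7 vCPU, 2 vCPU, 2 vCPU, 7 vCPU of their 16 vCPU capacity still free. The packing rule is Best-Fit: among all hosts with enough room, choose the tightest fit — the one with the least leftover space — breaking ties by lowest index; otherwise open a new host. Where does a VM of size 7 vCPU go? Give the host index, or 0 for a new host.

Hosts with room: host 3 (7 vCPU), host 6 (7 vCPU).
Tightest fit is host 3 with 7 vCPU free.

3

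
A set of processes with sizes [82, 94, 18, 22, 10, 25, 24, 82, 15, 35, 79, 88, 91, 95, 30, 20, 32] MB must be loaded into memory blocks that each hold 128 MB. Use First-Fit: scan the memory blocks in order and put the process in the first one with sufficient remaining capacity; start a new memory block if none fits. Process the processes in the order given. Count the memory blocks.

7 memory blocks

Put 82 MB in memory block 1; 46 MB remain.
Put 94 MB in memory block 2; 34 MB remain.
Put 18 MB in memory block 1; 28 MB remain.
Put 22 MB in memory block 1; 6 MB remain.
Put 10 MB in memory block 2; 24 MB remain.
Put 25 MB in memory block 3; 103 MB remain.
Put 24 MB in memory block 2; 0 MB remain.
Put 82 MB in memory block 3; 21 MB remain.
Put 15 MB in memory block 3; 6 MB remain.
Put 35 MB in memory block 4; 93 MB remain.
Put 79 MB in memory block 4; 14 MB remain.
Put 88 MB in memory block 5; 40 MB remain.
Put 91 MB in memory block 6; 37 MB remain.
Put 95 MB in memory block 7; 33 MB remain.
Put 30 MB in memory block 5; 10 MB remain.
Put 20 MB in memory block 6; 17 MB remain.
Put 32 MB in memory block 7; 1 MB remain.
Final memory blocks: [82,18,22] [94,10,24] [25,82,15] [35,79] [88,30] [91,20] [95,32].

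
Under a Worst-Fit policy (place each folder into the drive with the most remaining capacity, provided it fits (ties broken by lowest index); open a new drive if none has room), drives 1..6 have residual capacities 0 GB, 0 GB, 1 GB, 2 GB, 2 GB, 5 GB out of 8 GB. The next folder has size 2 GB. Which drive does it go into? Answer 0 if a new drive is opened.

Drives with room: drive 4 (2 GB), drive 5 (2 GB), drive 6 (5 GB).
Most room is drive 6 with 5 GB free.

6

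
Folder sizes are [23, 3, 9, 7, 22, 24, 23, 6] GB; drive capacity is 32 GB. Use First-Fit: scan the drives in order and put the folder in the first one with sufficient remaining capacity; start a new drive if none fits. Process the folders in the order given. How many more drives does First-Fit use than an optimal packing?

First-Fit: [23,3,6] [9,7] [22] [24] [23] → 5 drives.
Total size 117 GB; any packing needs at least ⌈117/32⌉ = 4 drives.
An optimal packing achieves that bound: [24,7] [23,9] [23,6,3] [22] → 4 drives.
Excess: 5 − 4 = 1.

1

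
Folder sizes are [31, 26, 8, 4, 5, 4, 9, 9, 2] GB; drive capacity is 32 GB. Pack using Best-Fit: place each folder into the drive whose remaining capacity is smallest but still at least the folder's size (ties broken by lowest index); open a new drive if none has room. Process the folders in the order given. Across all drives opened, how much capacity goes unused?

30

Put 31 GB in drive 1; 1 GB remain.
Put 26 GB in drive 2; 6 GB remain.
Put 8 GB in drive 3; 24 GB remain.
Put 4 GB in drive 2; 2 GB remain.
Put 5 GB in drive 3; 19 GB remain.
Put 4 GB in drive 3; 15 GB remain.
Put 9 GB in drive 3; 6 GB remain.
Put 9 GB in drive 4; 23 GB remain.
Put 2 GB in drive 2; 0 GB remain.
4 drives × 32 GB = 128 GB; used 98 GB; unused 30 GB.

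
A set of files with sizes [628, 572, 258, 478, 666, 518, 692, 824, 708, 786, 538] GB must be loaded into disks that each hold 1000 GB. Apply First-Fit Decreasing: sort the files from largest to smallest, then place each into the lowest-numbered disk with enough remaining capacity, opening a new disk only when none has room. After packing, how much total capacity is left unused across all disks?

Sorted descending: 824, 786, 708, 692, 666, 628, 572, 538, 518, 478, 258.
824 GB → disk 1 (remaining 176 GB)
786 GB → disk 2 (remaining 214 GB)
708 GB → disk 3 (remaining 292 GB)
692 GB → disk 4 (remaining 308 GB)
666 GB → disk 5 (remaining 334 GB)
628 GB → disk 6 (remaining 372 GB)
572 GB → disk 7 (remaining 428 GB)
538 GB → disk 8 (remaining 462 GB)
518 GB → disk 9 (remaining 482 GB)
478 GB → disk 9 (remaining 4 GB)
258 GB → disk 3 (remaining 34 GB)
9 disks × 1000 GB = 9000 GB; used 6668 GB; unused 2332 GB.

2332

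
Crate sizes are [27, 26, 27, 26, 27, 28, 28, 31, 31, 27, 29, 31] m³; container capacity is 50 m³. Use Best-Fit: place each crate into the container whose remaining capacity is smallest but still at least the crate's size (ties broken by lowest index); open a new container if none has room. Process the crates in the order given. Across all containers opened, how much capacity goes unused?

262

Put 27 m³ in container 1; 23 m³ remain.
Put 26 m³ in container 2; 24 m³ remain.
Put 27 m³ in container 3; 23 m³ remain.
Put 26 m³ in container 4; 24 m³ remain.
Put 27 m³ in container 5; 23 m³ remain.
Put 28 m³ in container 6; 22 m³ remain.
Put 28 m³ in container 7; 22 m³ remain.
Put 31 m³ in container 8; 19 m³ remain.
Put 31 m³ in container 9; 19 m³ remain.
Put 27 m³ in container 10; 23 m³ remain.
Put 29 m³ in container 11; 21 m³ remain.
Put 31 m³ in container 12; 19 m³ remain.
12 containers × 50 m³ = 600 m³; used 338 m³; unused 262 m³.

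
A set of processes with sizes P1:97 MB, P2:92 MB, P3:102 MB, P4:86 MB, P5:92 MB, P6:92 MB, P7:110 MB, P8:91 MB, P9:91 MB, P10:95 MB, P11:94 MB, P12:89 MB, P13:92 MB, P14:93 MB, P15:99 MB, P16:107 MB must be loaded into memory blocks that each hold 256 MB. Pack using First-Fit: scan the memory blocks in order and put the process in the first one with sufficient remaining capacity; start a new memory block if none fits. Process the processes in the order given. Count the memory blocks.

Put P1 (97 MB) in memory block 1; 159 MB remain.
Put P2 (92 MB) in memory block 1; 67 MB remain.
Put P3 (102 MB) in memory block 2; 154 MB remain.
Put P4 (86 MB) in memory block 2; 68 MB remain.
Put P5 (92 MB) in memory block 3; 164 MB remain.
Put P6 (92 MB) in memory block 3; 72 MB remain.
Put P7 (110 MB) in memory block 4; 146 MB remain.
Put P8 (91 MB) in memory block 4; 55 MB remain.
Put P9 (91 MB) in memory block 5; 165 MB remain.
Put P10 (95 MB) in memory block 5; 70 MB remain.
Put P11 (94 MB) in memory block 6; 162 MB remain.
Put P12 (89 MB) in memory block 6; 73 MB remain.
Put P13 (92 MB) in memory block 7; 164 MB remain.
Put P14 (93 MB) in memory block 7; 71 MB remain.
Put P15 (99 MB) in memory block 8; 157 MB remain.
Put P16 (107 MB) in memory block 8; 50 MB remain.

8 memory blocks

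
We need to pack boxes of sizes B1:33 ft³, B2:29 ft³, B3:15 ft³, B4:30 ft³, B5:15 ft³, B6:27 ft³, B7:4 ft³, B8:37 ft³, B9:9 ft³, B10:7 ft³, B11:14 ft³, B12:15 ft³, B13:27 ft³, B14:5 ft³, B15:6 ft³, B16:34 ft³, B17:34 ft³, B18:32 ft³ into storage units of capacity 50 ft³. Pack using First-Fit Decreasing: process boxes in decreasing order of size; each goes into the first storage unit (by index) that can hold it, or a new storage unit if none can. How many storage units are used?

Sorted descending: 37, 34, 34, 33, 32, 30, 29, 27, 27, 15, 15, 15, 14, 9, 7, 6, 5, 4.
37 ft³ → storage unit 1 (remaining 13 ft³)
34 ft³ → storage unit 2 (remaining 16 ft³)
34 ft³ → storage unit 3 (remaining 16 ft³)
33 ft³ → storage unit 4 (remaining 17 ft³)
32 ft³ → storage unit 5 (remaining 18 ft³)
30 ft³ → storage unit 6 (remaining 20 ft³)
29 ft³ → storage unit 7 (remaining 21 ft³)
27 ft³ → storage unit 8 (remaining 23 ft³)
27 ft³ → storage unit 9 (remaining 23 ft³)
15 ft³ → storage unit 2 (remaining 1 ft³)
15 ft³ → storage unit 3 (remaining 1 ft³)
15 ft³ → storage unit 4 (remaining 2 ft³)
14 ft³ → storage unit 5 (remaining 4 ft³)
9 ft³ → storage unit 1 (remaining 4 ft³)
7 ft³ → storage unit 6 (remaining 13 ft³)
6 ft³ → storage unit 6 (remaining 7 ft³)
5 ft³ → storage unit 6 (remaining 2 ft³)
4 ft³ → storage unit 1 (remaining 0 ft³)
Final storage units: [37,9,4] [34,15] [34,15] [33,15] [32,14] [30,7,6,5] [29] [27] [27].

9 storage units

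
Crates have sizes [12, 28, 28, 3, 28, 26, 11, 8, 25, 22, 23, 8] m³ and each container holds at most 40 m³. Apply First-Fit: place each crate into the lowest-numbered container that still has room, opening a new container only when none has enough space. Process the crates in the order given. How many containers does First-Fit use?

12 m³ → container 1 (remaining 28 m³)
28 m³ → container 1 (remaining 0 m³)
28 m³ → container 2 (remaining 12 m³)
3 m³ → container 2 (remaining 9 m³)
28 m³ → container 3 (remaining 12 m³)
26 m³ → container 4 (remaining 14 m³)
11 m³ → container 3 (remaining 1 m³)
8 m³ → container 2 (remaining 1 m³)
25 m³ → container 5 (remaining 15 m³)
22 m³ → container 6 (remaining 18 m³)
23 m³ → container 7 (remaining 17 m³)
8 m³ → container 4 (remaining 6 m³)

7 containers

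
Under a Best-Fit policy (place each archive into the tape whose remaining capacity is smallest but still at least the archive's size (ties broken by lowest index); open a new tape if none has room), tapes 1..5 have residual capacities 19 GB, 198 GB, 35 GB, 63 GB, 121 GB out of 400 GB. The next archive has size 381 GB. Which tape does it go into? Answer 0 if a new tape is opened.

No tape has ≥ 381 GB free, so a new tape is opened.

0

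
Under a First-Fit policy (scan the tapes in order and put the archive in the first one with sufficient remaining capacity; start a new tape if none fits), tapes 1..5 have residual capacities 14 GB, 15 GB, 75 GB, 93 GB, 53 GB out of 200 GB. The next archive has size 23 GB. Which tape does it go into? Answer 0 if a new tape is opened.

3

Tapes with room: tape 3 (75 GB), tape 4 (93 GB), tape 5 (53 GB).
The first with room is tape 3.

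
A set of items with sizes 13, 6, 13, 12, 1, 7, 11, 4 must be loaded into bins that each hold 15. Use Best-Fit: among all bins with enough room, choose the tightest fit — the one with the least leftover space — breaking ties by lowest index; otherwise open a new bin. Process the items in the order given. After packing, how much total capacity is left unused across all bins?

8

Put 13 in bin 1; 2 remain.
Put 6 in bin 2; 9 remain.
Put 13 in bin 3; 2 remain.
Put 12 in bin 4; 3 remain.
Put 1 in bin 1; 1 remain.
Put 7 in bin 2; 2 remain.
Put 11 in bin 5; 4 remain.
Put 4 in bin 5; 0 remain.
5 bins × 15 = 75; used 67; unused 8.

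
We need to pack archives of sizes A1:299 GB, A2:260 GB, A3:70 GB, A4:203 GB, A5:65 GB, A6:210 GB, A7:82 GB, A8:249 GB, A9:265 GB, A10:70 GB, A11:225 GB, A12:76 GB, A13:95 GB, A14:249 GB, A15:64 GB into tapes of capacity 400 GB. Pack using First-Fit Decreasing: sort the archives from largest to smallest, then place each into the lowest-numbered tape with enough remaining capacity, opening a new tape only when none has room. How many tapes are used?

Sorted descending: 299, 265, 260, 249, 249, 225, 210, 203, 95, 82, 76, 70, 70, 65, 64.
299 GB → tape 1 (remaining 101 GB)
265 GB → tape 2 (remaining 135 GB)
260 GB → tape 3 (remaining 140 GB)
249 GB → tape 4 (remaining 151 GB)
249 GB → tape 5 (remaining 151 GB)
225 GB → tape 6 (remaining 175 GB)
210 GB → tape 7 (remaining 190 GB)
203 GB → tape 8 (remaining 197 GB)
95 GB → tape 1 (remaining 6 GB)
82 GB → tape 2 (remaining 53 GB)
76 GB → tape 3 (remaining 64 GB)
70 GB → tape 4 (remaining 81 GB)
70 GB → tape 4 (remaining 11 GB)
65 GB → tape 5 (remaining 86 GB)
64 GB → tape 3 (remaining 0 GB)
Final tapes: [299,95] [265,82] [260,76,64] [249,70,70] [249,65] [225] [210] [203].

8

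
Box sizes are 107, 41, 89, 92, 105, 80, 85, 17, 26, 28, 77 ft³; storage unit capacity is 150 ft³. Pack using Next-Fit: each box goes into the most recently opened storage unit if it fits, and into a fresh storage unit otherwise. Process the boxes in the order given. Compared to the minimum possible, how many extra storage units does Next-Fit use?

0

Next-Fit: [107,41] [89] [92] [105] [80] [85,17,26] [28,77] → 7 storage units.
7 boxes exceed 75 ft³ (half the capacity), and no two of those can share a storage unit, so at least 7 storage units are needed.
So 7 is already optimal.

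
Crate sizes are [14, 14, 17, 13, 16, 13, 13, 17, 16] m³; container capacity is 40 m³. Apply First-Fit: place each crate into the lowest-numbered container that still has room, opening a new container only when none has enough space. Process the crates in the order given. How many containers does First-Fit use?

5

container 1: place 14 m³, 26 m³ left
container 1: place 14 m³, 12 m³ left
container 2: place 17 m³, 23 m³ left
container 2: place 13 m³, 10 m³ left
container 3: place 16 m³, 24 m³ left
container 3: place 13 m³, 11 m³ left
container 4: place 13 m³, 27 m³ left
container 4: place 17 m³, 10 m³ left
container 5: place 16 m³, 24 m³ left
Final containers: [14,14] [17,13] [16,13] [13,17] [16].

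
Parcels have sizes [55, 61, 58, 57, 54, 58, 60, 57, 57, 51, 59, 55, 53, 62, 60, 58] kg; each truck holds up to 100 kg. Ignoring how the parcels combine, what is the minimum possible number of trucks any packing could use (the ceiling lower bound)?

Total size = 55 + 61 + 58 + 57 + 54 + 58 + 60 + 57 + 57 + 51 + 59 + 55 + 53 + 62 + 60 + 58 = 915 kg.
⌈915 / 100⌉ = 10.

10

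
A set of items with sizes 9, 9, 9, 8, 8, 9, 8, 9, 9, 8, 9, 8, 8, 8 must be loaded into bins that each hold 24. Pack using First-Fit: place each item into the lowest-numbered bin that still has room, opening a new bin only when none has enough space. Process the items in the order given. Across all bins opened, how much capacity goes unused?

bin 1: place 9, 15 left
bin 1: place 9, 6 left
bin 2: place 9, 15 left
bin 2: place 8, 7 left
bin 3: place 8, 16 left
bin 3: place 9, 7 left
bin 4: place 8, 16 left
bin 4: place 9, 7 left
bin 5: place 9, 15 left
bin 5: place 8, 7 left
bin 6: place 9, 15 left
bin 6: place 8, 7 left
bin 7: place 8, 16 left
bin 7: place 8, 8 left
7 bins × 24 = 168; used 119; unused 49.

49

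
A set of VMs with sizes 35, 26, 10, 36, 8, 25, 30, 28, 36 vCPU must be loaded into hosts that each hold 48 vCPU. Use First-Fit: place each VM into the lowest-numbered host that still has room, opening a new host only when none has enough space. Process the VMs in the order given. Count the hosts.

35 vCPU → host 1 (remaining 13 vCPU)
26 vCPU → host 2 (remaining 22 vCPU)
10 vCPU → host 1 (remaining 3 vCPU)
36 vCPU → host 3 (remaining 12 vCPU)
8 vCPU → host 2 (remaining 14 vCPU)
25 vCPU → host 4 (remaining 23 vCPU)
30 vCPU → host 5 (remaining 18 vCPU)
28 vCPU → host 6 (remaining 20 vCPU)
36 vCPU → host 7 (remaining 12 vCPU)

7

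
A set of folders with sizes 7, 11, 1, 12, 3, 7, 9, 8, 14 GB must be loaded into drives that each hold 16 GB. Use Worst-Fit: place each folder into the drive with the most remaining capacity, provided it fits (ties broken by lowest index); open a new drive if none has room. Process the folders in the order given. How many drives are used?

Put 7 GB in drive 1; 9 GB remain.
Put 11 GB in drive 2; 5 GB remain.
Put 1 GB in drive 1; 8 GB remain.
Put 12 GB in drive 3; 4 GB remain.
Put 3 GB in drive 1; 5 GB remain.
Put 7 GB in drive 4; 9 GB remain.
Put 9 GB in drive 4; 0 GB remain.
Put 8 GB in drive 5; 8 GB remain.
Put 14 GB in drive 6; 2 GB remain.

6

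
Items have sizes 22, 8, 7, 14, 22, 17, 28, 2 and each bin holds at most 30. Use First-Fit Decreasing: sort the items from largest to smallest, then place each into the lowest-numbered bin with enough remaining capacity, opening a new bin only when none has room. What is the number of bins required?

5 bins

Sorted descending: 28, 22, 22, 17, 14, 8, 7, 2.
Put 28 in bin 1; 2 remain.
Put 22 in bin 2; 8 remain.
Put 22 in bin 3; 8 remain.
Put 17 in bin 4; 13 remain.
Put 14 in bin 5; 16 remain.
Put 8 in bin 2; 0 remain.
Put 7 in bin 3; 1 remain.
Put 2 in bin 1; 0 remain.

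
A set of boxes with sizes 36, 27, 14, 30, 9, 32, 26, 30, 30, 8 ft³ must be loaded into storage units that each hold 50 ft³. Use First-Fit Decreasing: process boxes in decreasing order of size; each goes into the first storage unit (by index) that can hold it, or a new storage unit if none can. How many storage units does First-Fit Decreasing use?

7

Sorted descending: 36, 32, 30, 30, 30, 27, 26, 14, 9, 8.
storage unit 1: place 36 ft³, 14 ft³ left
storage unit 2: place 32 ft³, 18 ft³ left
storage unit 3: place 30 ft³, 20 ft³ left
storage unit 4: place 30 ft³, 20 ft³ left
storage unit 5: place 30 ft³, 20 ft³ left
storage unit 6: place 27 ft³, 23 ft³ left
storage unit 7: place 26 ft³, 24 ft³ left
storage unit 1: place 14 ft³, 0 ft³ left
storage unit 2: place 9 ft³, 9 ft³ left
storage unit 2: place 8 ft³, 1 ft³ left
Final storage units: [36,14] [32,9,8] [30] [30] [30] [27] [26].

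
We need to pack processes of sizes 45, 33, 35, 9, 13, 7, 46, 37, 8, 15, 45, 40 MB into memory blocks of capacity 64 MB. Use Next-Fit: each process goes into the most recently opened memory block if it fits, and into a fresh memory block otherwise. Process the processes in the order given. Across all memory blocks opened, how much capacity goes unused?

memory block 1: place 45 MB, 19 MB left
memory block 2: place 33 MB, 31 MB left
memory block 3: place 35 MB, 29 MB left
memory block 3: place 9 MB, 20 MB left
memory block 3: place 13 MB, 7 MB left
memory block 3: place 7 MB, 0 MB left
memory block 4: place 46 MB, 18 MB left
memory block 5: place 37 MB, 27 MB left
memory block 5: place 8 MB, 19 MB left
memory block 5: place 15 MB, 4 MB left
memory block 6: place 45 MB, 19 MB left
memory block 7: place 40 MB, 24 MB left
7 memory blocks × 64 MB = 448 MB; used 333 MB; unused 115 MB.

115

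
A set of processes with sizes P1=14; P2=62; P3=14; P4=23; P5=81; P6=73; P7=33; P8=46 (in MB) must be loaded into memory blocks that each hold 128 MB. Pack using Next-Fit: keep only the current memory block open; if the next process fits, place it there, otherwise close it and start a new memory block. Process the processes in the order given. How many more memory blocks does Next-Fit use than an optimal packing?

Next-Fit: [14,62,14,23] [81] [73,33] [46] → 4 memory blocks.
Total size 346 MB; any packing needs at least ⌈346/128⌉ = 3 memory blocks.
An optimal packing achieves that bound: [81,46] [73,33,14] [62,23,14] → 3 memory blocks.
Excess: 4 − 3 = 1.

1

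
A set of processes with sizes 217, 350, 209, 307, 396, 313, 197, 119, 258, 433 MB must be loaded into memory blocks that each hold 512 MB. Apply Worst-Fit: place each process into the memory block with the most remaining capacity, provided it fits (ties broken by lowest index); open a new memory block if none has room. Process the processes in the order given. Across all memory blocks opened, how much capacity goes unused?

785

217 MB → memory block 1 (remaining 295 MB)
350 MB → memory block 2 (remaining 162 MB)
209 MB → memory block 1 (remaining 86 MB)
307 MB → memory block 3 (remaining 205 MB)
396 MB → memory block 4 (remaining 116 MB)
313 MB → memory block 5 (remaining 199 MB)
197 MB → memory block 3 (remaining 8 MB)
119 MB → memory block 5 (remaining 80 MB)
258 MB → memory block 6 (remaining 254 MB)
433 MB → memory block 7 (remaining 79 MB)
7 memory blocks × 512 MB = 3584 MB; used 2799 MB; unused 785 MB.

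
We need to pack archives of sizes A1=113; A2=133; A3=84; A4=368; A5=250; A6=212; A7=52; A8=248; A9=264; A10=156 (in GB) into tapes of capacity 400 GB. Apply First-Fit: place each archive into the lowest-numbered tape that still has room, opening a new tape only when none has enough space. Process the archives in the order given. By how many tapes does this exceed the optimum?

First-Fit: [113,133,84,52] [368] [250] [212,156] [248] [264] → 6 tapes.
Total size 1880 GB; any packing needs at least ⌈1880/400⌉ = 5 tapes.
An optimal packing achieves that bound: [368] [264,133] [250,113] [248,84,52] [212,156] → 5 tapes.
Excess: 6 − 5 = 1.

1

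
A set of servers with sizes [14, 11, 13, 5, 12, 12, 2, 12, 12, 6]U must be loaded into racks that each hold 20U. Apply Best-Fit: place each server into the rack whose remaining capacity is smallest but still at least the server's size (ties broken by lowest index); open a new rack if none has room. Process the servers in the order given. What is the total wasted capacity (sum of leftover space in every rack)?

Put 14U in rack 1; 6U remain.
Put 11U in rack 2; 9U remain.
Put 13U in rack 3; 7U remain.
Put 5U in rack 1; 1U remain.
Put 12U in rack 4; 8U remain.
Put 12U in rack 5; 8U remain.
Put 2U in rack 3; 5U remain.
Put 12U in rack 6; 8U remain.
Put 12U in rack 7; 8U remain.
Put 6U in rack 4; 2U remain.
7 racks × 20U = 140U; used 99U; unused 41U.

41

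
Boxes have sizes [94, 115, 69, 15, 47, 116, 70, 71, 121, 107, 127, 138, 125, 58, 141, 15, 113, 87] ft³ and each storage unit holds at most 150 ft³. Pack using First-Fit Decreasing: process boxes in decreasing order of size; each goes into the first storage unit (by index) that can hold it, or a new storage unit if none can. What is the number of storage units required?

Sorted descending: 141, 138, 127, 125, 121, 116, 115, 113, 107, 94, 87, 71, 70, 69, 58, 47, 15, 15.
storage unit 1: place 141 ft³, 9 ft³ left
storage unit 2: place 138 ft³, 12 ft³ left
storage unit 3: place 127 ft³, 23 ft³ left
storage unit 4: place 125 ft³, 25 ft³ left
storage unit 5: place 121 ft³, 29 ft³ left
storage unit 6: place 116 ft³, 34 ft³ left
storage unit 7: place 115 ft³, 35 ft³ left
storage unit 8: place 113 ft³, 37 ft³ left
storage unit 9: place 107 ft³, 43 ft³ left
storage unit 10: place 94 ft³, 56 ft³ left
storage unit 11: place 87 ft³, 63 ft³ left
storage unit 12: place 71 ft³, 79 ft³ left
storage unit 12: place 70 ft³, 9 ft³ left
storage unit 13: place 69 ft³, 81 ft³ left
storage unit 11: place 58 ft³, 5 ft³ left
storage unit 10: place 47 ft³, 9 ft³ left
storage unit 3: place 15 ft³, 8 ft³ left
storage unit 4: place 15 ft³, 10 ft³ left

13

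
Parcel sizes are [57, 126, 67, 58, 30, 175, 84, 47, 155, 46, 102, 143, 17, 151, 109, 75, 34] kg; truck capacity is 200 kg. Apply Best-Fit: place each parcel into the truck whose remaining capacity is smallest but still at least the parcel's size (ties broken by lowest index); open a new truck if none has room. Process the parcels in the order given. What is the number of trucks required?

truck 1: place 57 kg, 143 kg left
truck 1: place 126 kg, 17 kg left
truck 2: place 67 kg, 133 kg left
truck 2: place 58 kg, 75 kg left
truck 2: place 30 kg, 45 kg left
truck 3: place 175 kg, 25 kg left
truck 4: place 84 kg, 116 kg left
truck 4: place 47 kg, 69 kg left
truck 5: place 155 kg, 45 kg left
truck 4: place 46 kg, 23 kg left
truck 6: place 102 kg, 98 kg left
truck 7: place 143 kg, 57 kg left
truck 1: place 17 kg, 0 kg left
truck 8: place 151 kg, 49 kg left
truck 9: place 109 kg, 91 kg left
truck 9: place 75 kg, 16 kg left
truck 2: place 34 kg, 11 kg left

9 trucks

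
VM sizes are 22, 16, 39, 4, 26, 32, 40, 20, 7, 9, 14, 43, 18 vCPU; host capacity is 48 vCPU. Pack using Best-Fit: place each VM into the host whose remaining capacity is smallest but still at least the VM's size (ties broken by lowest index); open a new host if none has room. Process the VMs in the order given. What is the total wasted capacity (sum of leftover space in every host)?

host 1: place 22 vCPU, 26 vCPU left
host 1: place 16 vCPU, 10 vCPU left
host 2: place 39 vCPU, 9 vCPU left
host 2: place 4 vCPU, 5 vCPU left
host 3: place 26 vCPU, 22 vCPU left
host 4: place 32 vCPU, 16 vCPU left
host 5: place 40 vCPU, 8 vCPU left
host 3: place 20 vCPU, 2 vCPU left
host 5: place 7 vCPU, 1 vCPU left
host 1: place 9 vCPU, 1 vCPU left
host 4: place 14 vCPU, 2 vCPU left
host 6: place 43 vCPU, 5 vCPU left
host 7: place 18 vCPU, 30 vCPU left
7 hosts × 48 vCPU = 336 vCPU; used 290 vCPU; unused 46 vCPU.

46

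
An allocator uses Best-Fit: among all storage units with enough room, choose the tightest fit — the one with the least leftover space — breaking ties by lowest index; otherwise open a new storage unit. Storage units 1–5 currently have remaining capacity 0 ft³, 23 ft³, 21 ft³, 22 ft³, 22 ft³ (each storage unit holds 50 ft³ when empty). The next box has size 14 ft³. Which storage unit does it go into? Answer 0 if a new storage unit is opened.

Storage units with room: storage unit 2 (23 ft³), storage unit 3 (21 ft³), storage unit 4 (22 ft³), storage unit 5 (22 ft³).
Tightest fit is storage unit 3 with 21 ft³ free.

3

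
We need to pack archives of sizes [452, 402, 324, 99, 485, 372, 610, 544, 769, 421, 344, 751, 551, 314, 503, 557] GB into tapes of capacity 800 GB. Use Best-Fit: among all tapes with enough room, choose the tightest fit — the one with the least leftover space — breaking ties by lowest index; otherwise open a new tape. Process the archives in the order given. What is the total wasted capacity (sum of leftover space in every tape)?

2102

Put 452 GB in tape 1; 348 GB remain.
Put 402 GB in tape 2; 398 GB remain.
Put 324 GB in tape 1; 24 GB remain.
Put 99 GB in tape 2; 299 GB remain.
Put 485 GB in tape 3; 315 GB remain.
Put 372 GB in tape 4; 428 GB remain.
Put 610 GB in tape 5; 190 GB remain.
Put 544 GB in tape 6; 256 GB remain.
Put 769 GB in tape 7; 31 GB remain.
Put 421 GB in tape 4; 7 GB remain.
Put 344 GB in tape 8; 456 GB remain.
Put 751 GB in tape 9; 49 GB remain.
Put 551 GB in tape 10; 249 GB remain.
Put 314 GB in tape 3; 1 GB remain.
Put 503 GB in tape 11; 297 GB remain.
Put 557 GB in tape 12; 243 GB remain.
12 tapes × 800 GB = 9600 GB; used 7498 GB; unused 2102 GB.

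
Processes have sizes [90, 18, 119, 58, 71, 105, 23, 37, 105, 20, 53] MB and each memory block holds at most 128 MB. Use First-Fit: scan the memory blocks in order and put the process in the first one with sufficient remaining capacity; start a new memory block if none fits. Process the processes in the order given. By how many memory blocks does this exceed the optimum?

First-Fit: [90,18,20] [119] [58,23,37] [71,53] [105] [105] → 6 memory blocks.
Total size 699 MB; any packing needs at least ⌈699/128⌉ = 6 memory blocks.
So 6 is already optimal.

0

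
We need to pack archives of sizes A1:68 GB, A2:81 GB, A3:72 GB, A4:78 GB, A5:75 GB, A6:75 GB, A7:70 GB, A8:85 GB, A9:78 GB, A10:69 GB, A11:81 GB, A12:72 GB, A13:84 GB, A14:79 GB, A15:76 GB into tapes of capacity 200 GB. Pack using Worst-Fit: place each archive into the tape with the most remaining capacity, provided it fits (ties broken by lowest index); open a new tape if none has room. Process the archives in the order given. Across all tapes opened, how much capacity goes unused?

Put A1 (68 GB) in tape 1; 132 GB remain.
Put A2 (81 GB) in tape 1; 51 GB remain.
Put A3 (72 GB) in tape 2; 128 GB remain.
Put A4 (78 GB) in tape 2; 50 GB remain.
Put A5 (75 GB) in tape 3; 125 GB remain.
Put A6 (75 GB) in tape 3; 50 GB remain.
Put A7 (70 GB) in tape 4; 130 GB remain.
Put A8 (85 GB) in tape 4; 45 GB remain.
Put A9 (78 GB) in tape 5; 122 GB remain.
Put A10 (69 GB) in tape 5; 53 GB remain.
Put A11 (81 GB) in tape 6; 119 GB remain.
Put A12 (72 GB) in tape 6; 47 GB remain.
Put A13 (84 GB) in tape 7; 116 GB remain.
Put A14 (79 GB) in tape 7; 37 GB remain.
Put A15 (76 GB) in tape 8; 124 GB remain.
8 tapes × 200 GB = 1600 GB; used 1143 GB; unused 457 GB.

457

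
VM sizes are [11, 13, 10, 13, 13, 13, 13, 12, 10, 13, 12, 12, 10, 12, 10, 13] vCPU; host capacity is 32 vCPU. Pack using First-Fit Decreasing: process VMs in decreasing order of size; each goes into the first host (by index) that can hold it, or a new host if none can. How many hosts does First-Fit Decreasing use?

Sorted descending: 13, 13, 13, 13, 13, 13, 13, 12, 12, 12, 12, 11, 10, 10, 10, 10.
13 vCPU → host 1 (remaining 19 vCPU)
13 vCPU → host 1 (remaining 6 vCPU)
13 vCPU → host 2 (remaining 19 vCPU)
13 vCPU → host 2 (remaining 6 vCPU)
13 vCPU → host 3 (remaining 19 vCPU)
13 vCPU → host 3 (remaining 6 vCPU)
13 vCPU → host 4 (remaining 19 vCPU)
12 vCPU → host 4 (remaining 7 vCPU)
12 vCPU → host 5 (remaining 20 vCPU)
12 vCPU → host 5 (remaining 8 vCPU)
12 vCPU → host 6 (remaining 20 vCPU)
11 vCPU → host 6 (remaining 9 vCPU)
10 vCPU → host 7 (remaining 22 vCPU)
10 vCPU → host 7 (remaining 12 vCPU)
10 vCPU → host 7 (remaining 2 vCPU)
10 vCPU → host 8 (remaining 22 vCPU)

8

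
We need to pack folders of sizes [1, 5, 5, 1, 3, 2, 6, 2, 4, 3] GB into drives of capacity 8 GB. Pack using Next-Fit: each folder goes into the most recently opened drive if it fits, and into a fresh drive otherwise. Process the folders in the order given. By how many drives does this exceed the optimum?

1

Next-Fit: [1,5] [5,1] [3,2] [6,2] [4,3] → 5 drives.
Total size 32 GB; any packing needs at least ⌈32/8⌉ = 4 drives.
An optimal packing achieves that bound: [6,2] [5,3] [5,3] [4,2,1,1] → 4 drives.
Excess: 5 − 4 = 1.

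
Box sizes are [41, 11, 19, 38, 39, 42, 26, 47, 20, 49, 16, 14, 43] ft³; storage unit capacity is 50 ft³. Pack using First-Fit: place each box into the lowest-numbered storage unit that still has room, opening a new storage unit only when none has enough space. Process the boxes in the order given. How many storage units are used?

storage unit 1: place 41 ft³, 9 ft³ left
storage unit 2: place 11 ft³, 39 ft³ left
storage unit 2: place 19 ft³, 20 ft³ left
storage unit 3: place 38 ft³, 12 ft³ left
storage unit 4: place 39 ft³, 11 ft³ left
storage unit 5: place 42 ft³, 8 ft³ left
storage unit 6: place 26 ft³, 24 ft³ left
storage unit 7: place 47 ft³, 3 ft³ left
storage unit 2: place 20 ft³, 0 ft³ left
storage unit 8: place 49 ft³, 1 ft³ left
storage unit 6: place 16 ft³, 8 ft³ left
storage unit 9: place 14 ft³, 36 ft³ left
storage unit 10: place 43 ft³, 7 ft³ left

10 storage units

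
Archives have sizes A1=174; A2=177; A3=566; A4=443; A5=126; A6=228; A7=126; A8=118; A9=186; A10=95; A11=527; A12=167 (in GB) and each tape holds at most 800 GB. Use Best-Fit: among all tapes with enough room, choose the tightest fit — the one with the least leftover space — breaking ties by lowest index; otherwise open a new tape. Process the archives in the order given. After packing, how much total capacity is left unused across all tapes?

267

A1 (174 GB) → tape 1 (remaining 626 GB)
A2 (177 GB) → tape 1 (remaining 449 GB)
A3 (566 GB) → tape 2 (remaining 234 GB)
A4 (443 GB) → tape 1 (remaining 6 GB)
A5 (126 GB) → tape 2 (remaining 108 GB)
A6 (228 GB) → tape 3 (remaining 572 GB)
A7 (126 GB) → tape 3 (remaining 446 GB)
A8 (118 GB) → tape 3 (remaining 328 GB)
A9 (186 GB) → tape 3 (remaining 142 GB)
A10 (95 GB) → tape 2 (remaining 13 GB)
A11 (527 GB) → tape 4 (remaining 273 GB)
A12 (167 GB) → tape 4 (remaining 106 GB)
4 tapes × 800 GB = 3200 GB; used 2933 GB; unused 267 GB.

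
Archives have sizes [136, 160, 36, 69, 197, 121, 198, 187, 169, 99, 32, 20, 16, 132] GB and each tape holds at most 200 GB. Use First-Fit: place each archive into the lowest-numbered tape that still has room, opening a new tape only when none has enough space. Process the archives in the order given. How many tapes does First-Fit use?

9

tape 1: place 136 GB, 64 GB left
tape 2: place 160 GB, 40 GB left
tape 1: place 36 GB, 28 GB left
tape 3: place 69 GB, 131 GB left
tape 4: place 197 GB, 3 GB left
tape 3: place 121 GB, 10 GB left
tape 5: place 198 GB, 2 GB left
tape 6: place 187 GB, 13 GB left
tape 7: place 169 GB, 31 GB left
tape 8: place 99 GB, 101 GB left
tape 2: place 32 GB, 8 GB left
tape 1: place 20 GB, 8 GB left
tape 7: place 16 GB, 15 GB left
tape 9: place 132 GB, 68 GB left
Final tapes: [136,36,20] [160,32] [69,121] [197] [198] [187] [169,16] [99] [132].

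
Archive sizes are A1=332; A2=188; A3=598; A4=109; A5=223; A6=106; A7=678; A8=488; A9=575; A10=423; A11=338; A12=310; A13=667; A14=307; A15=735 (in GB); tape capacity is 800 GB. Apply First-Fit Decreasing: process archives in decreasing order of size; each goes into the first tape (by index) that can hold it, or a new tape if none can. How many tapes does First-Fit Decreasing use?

Sorted descending: 735, 678, 667, 598, 575, 488, 423, 338, 332, 310, 307, 223, 188, 109, 106.
735 GB → tape 1 (remaining 65 GB)
678 GB → tape 2 (remaining 122 GB)
667 GB → tape 3 (remaining 133 GB)
598 GB → tape 4 (remaining 202 GB)
575 GB → tape 5 (remaining 225 GB)
488 GB → tape 6 (remaining 312 GB)
423 GB → tape 7 (remaining 377 GB)
338 GB → tape 7 (remaining 39 GB)
332 GB → tape 8 (remaining 468 GB)
310 GB → tape 6 (remaining 2 GB)
307 GB → tape 8 (remaining 161 GB)
223 GB → tape 5 (remaining 2 GB)
188 GB → tape 4 (remaining 14 GB)
109 GB → tape 2 (remaining 13 GB)
106 GB → tape 3 (remaining 27 GB)

8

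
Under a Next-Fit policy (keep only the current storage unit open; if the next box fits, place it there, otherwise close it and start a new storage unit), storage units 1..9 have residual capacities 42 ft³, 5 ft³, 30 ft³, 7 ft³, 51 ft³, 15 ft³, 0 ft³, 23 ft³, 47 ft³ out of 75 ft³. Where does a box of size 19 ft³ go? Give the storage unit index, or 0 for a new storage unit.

9

Next-Fit only looks at storage unit 9, which has 47 ft³ free.
19 ft³ fits there.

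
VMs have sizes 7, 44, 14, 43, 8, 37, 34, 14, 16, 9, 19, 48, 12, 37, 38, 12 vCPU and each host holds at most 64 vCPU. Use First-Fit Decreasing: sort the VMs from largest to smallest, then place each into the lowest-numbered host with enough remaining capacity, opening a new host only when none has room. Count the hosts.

7

Sorted descending: 48, 44, 43, 38, 37, 37, 34, 19, 16, 14, 14, 12, 12, 9, 8, 7.
host 1: place 48 vCPU, 16 vCPU left
host 2: place 44 vCPU, 20 vCPU left
host 3: place 43 vCPU, 21 vCPU left
host 4: place 38 vCPU, 26 vCPU left
host 5: place 37 vCPU, 27 vCPU left
host 6: place 37 vCPU, 27 vCPU left
host 7: place 34 vCPU, 30 vCPU left
host 2: place 19 vCPU, 1 vCPU left
host 1: place 16 vCPU, 0 vCPU left
host 3: place 14 vCPU, 7 vCPU left
host 4: place 14 vCPU, 12 vCPU left
host 4: place 12 vCPU, 0 vCPU left
host 5: place 12 vCPU, 15 vCPU left
host 5: place 9 vCPU, 6 vCPU left
host 6: place 8 vCPU, 19 vCPU left
host 3: place 7 vCPU, 0 vCPU left
Final hosts: [48,16] [44,19] [43,14,7] [38,14,12] [37,12,9] [37,8] [34].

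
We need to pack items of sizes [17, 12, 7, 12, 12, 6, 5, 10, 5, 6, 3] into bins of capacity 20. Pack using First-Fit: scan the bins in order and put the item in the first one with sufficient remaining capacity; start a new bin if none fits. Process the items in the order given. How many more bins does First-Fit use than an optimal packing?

1

First-Fit: [17,3] [12,7] [12,6] [12,5] [10,5] [6] → 6 bins.
Total size 95; any packing needs at least ⌈95/20⌉ = 5 bins.
An optimal packing achieves that bound: [17,3] [12,7] [12,6] [12,6] [10,5,5] → 5 bins.
Excess: 6 − 5 = 1.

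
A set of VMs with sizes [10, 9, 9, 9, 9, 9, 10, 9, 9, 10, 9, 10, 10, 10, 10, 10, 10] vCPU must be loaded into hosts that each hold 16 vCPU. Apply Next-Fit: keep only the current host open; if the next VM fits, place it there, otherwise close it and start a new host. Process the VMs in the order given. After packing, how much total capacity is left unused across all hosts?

host 1: place 10 vCPU, 6 vCPU left
host 2: place 9 vCPU, 7 vCPU left
host 3: place 9 vCPU, 7 vCPU left
host 4: place 9 vCPU, 7 vCPU left
host 5: place 9 vCPU, 7 vCPU left
host 6: place 9 vCPU, 7 vCPU left
host 7: place 10 vCPU, 6 vCPU left
host 8: place 9 vCPU, 7 vCPU left
host 9: place 9 vCPU, 7 vCPU left
host 10: place 10 vCPU, 6 vCPU left
host 11: place 9 vCPU, 7 vCPU left
host 12: place 10 vCPU, 6 vCPU left
host 13: place 10 vCPU, 6 vCPU left
host 14: place 10 vCPU, 6 vCPU left
host 15: place 10 vCPU, 6 vCPU left
host 16: place 10 vCPU, 6 vCPU left
host 17: place 10 vCPU, 6 vCPU left
17 hosts × 16 vCPU = 272 vCPU; used 162 vCPU; unused 110 vCPU.

110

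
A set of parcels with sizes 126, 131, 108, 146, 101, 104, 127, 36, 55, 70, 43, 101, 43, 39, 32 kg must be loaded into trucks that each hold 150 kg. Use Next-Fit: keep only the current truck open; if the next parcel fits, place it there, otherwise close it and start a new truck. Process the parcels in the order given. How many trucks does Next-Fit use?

11

truck 1: place 126 kg, 24 kg left
truck 2: place 131 kg, 19 kg left
truck 3: place 108 kg, 42 kg left
truck 4: place 146 kg, 4 kg left
truck 5: place 101 kg, 49 kg left
truck 6: place 104 kg, 46 kg left
truck 7: place 127 kg, 23 kg left
truck 8: place 36 kg, 114 kg left
truck 8: place 55 kg, 59 kg left
truck 9: place 70 kg, 80 kg left
truck 9: place 43 kg, 37 kg left
truck 10: place 101 kg, 49 kg left
truck 10: place 43 kg, 6 kg left
truck 11: place 39 kg, 111 kg left
truck 11: place 32 kg, 79 kg left
Final trucks: [126] [131] [108] [146] [101] [104] [127] [36,55] [70,43] [101,43] [39,32].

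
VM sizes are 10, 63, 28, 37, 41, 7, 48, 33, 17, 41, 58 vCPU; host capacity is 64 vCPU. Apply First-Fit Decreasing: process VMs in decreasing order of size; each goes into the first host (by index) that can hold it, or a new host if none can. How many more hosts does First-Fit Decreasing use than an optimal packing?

First-Fit Decreasing: [63] [58] [48,10] [41,17] [41,7] [37] [33,28] → 7 hosts.
7 VMs exceed 32 vCPU (half the capacity), and no two of those can share a host, so at least 7 hosts are needed.
So 7 is already optimal.

0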